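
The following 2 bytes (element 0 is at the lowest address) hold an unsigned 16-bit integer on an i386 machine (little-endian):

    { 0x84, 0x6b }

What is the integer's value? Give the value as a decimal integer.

Little-endian stores the least-significant byte at the lowest address.
Reassemble most-significant byte first: 6B 84 → 0x6B84.
0x6B84 = 27524.

27524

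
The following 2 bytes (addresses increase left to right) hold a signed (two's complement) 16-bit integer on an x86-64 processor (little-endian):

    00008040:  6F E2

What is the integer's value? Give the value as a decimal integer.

Little-endian: lowest address holds the least-significant byte.
Reassemble most-significant byte first: E2 6F → 0xE26F.
Top bit is set, so as a signed 16-bit value this is 0xE26F − 2^16 = -7569.

-7569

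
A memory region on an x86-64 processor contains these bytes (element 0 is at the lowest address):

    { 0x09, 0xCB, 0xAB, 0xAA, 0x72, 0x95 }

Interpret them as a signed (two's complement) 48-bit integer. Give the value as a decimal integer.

-117155254514935

Little-endian: lowest address holds the least-significant byte.
Reassemble most-significant byte first: 95 72 AA AB CB 09 → 0x9572AAABCB09.
Top bit is set, so as a signed 48-bit value this is 0x9572AAABCB09 − 2^48 = -117155254514935.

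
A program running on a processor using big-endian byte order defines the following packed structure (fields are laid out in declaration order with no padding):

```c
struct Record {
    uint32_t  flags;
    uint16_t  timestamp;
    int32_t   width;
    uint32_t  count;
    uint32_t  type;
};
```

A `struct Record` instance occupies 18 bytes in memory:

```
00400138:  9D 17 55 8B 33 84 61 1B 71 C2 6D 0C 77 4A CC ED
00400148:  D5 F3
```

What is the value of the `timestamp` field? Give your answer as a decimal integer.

`timestamp` follows `flags` (4 bytes), so it starts at byte offset 4 and occupies 2 bytes.
Bytes at offsets 4..5: 33 84.
In big-endian order the high byte comes first in memory.
The bytes are already most-significant first: 0x3384.
0x3384 = 13188.

13188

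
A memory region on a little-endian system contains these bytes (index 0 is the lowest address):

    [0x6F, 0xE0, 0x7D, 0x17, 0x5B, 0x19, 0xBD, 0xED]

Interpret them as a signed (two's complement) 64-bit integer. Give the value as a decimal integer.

-1315867637095473041

Little-endian stores the least-significant byte at the lowest address.
Reassemble most-significant byte first: ED BD 19 5B 17 7D E0 6F → 0xEDBD195B177DE06F.
Top bit is set, so as a signed 64-bit value this is 0xEDBD195B177DE06F − 2^64 = -1315867637095473041.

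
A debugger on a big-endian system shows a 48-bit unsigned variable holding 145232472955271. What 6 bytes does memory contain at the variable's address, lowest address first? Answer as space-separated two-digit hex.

145232472955271 in hexadecimal, padded to 48 bits, is 0x841691F5D987.
Split into bytes (most-significant first): 84 16 91 F5 D9 87.
In big-endian order the high byte comes first in memory.
So the memory order matches the most-significant-first order: 84 16 91 F5 D9 87.

84 16 91 F5 D9 87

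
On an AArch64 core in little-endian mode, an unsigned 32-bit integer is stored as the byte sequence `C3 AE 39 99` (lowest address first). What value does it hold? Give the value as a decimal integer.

In little-endian order the low byte comes first in memory.
Reassemble most-significant byte first: 99 39 AE C3 → 0x9939AEC3.
0x9939AEC3 = 2570694339.

2570694339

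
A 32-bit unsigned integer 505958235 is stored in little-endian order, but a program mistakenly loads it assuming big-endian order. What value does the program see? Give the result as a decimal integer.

1531914270

505958235 in 32-bit hexadecimal is 0x1E284F5B.
Stored little-endian, the bytes at ascending addresses are 5B 4F 28 1E.
Read back as big-endian, the last byte is least significant, giving 0x5B4F281E.
0x5B4F281E = 1531914270.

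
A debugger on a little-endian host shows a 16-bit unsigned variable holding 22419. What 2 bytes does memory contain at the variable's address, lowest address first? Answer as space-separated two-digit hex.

93 57

22419 in hexadecimal, padded to 16 bits, is 0x5793.
Split into bytes (most-significant first): 57 93.
Little-endian: lowest address holds the least-significant byte.
So at ascending addresses the bytes are 93 57.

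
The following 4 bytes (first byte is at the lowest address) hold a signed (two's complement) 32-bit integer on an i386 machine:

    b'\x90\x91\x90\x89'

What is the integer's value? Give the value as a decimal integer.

In little-endian order the low byte comes first in memory.
Reassemble most-significant byte first: 89 90 91 90 → 0x89909190.
Top bit is set, so as a signed 32-bit value this is 0x89909190 − 2^32 = -1987014256.

-1987014256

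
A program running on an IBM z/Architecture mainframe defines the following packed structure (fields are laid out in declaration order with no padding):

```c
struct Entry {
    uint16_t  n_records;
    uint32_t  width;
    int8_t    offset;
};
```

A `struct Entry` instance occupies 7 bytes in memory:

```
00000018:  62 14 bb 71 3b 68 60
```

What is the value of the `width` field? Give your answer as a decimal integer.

`width` follows `n_records` (2 bytes), so it starts at byte offset 2 and occupies 4 bytes.
Bytes at offsets 2..5: BB 71 3B 68.
Big-endian: lowest address holds the most-significant byte.
The bytes are already most-significant first: 0xBB713B68.
0xBB713B68 = 3144760168.

3144760168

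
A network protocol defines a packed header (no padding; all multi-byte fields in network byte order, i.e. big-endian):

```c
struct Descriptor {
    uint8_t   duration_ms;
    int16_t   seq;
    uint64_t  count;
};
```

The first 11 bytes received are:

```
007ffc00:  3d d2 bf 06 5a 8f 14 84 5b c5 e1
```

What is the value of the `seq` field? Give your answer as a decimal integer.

`seq` follows `duration_ms` (1 byte), so it starts at byte offset 1 and occupies 2 bytes.
Bytes at offsets 1..2: D2 BF.
In big-endian order the high byte comes first in memory.
The bytes are already most-significant first: 0xD2BF.
Top bit is set, so as a signed 16-bit value this is 0xD2BF − 2^16 = -11585.

-11585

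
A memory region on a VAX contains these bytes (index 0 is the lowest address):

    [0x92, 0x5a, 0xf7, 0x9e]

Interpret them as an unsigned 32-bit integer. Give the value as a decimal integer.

In little-endian order the low byte comes first in memory.
Reassemble most-significant byte first: 9E F7 5A 92 → 0x9EF75A92.
0x9EF75A92 = 2667010706.

2667010706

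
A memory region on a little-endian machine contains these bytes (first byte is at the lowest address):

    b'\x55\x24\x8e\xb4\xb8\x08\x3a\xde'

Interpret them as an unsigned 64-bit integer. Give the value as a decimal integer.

Little-endian stores the least-significant byte at the lowest address.
Reassemble most-significant byte first: DE 3A 08 B8 B4 8E 24 55 → 0xDE3A08B8B48E2455.
0xDE3A08B8B48E2455 = 16013121014465438805.

16013121014465438805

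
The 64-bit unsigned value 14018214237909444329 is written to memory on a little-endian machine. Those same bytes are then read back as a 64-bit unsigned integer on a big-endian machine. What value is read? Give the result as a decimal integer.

14018214237909444329 in 64-bit hexadecimal is 0xC28AB393E3EA66E9.
Stored little-endian, the bytes at ascending addresses are E9 66 EA E3 93 B3 8A C2.
Read back as big-endian, the last byte is least significant, giving 0xE966EAE393B38AC2.
0xE966EAE393B38AC2 = 16818388121618188994.

16818388121618188994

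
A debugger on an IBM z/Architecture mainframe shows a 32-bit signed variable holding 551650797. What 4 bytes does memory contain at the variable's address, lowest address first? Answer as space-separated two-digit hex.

551650797 in hexadecimal, padded to 32 bits, is 0x20E185ED.
Split into bytes (most-significant first): 20 E1 85 ED.
In big-endian order the high byte comes first in memory.
So the memory order matches the most-significant-first order: 20 E1 85 ED.

20 E1 85 ED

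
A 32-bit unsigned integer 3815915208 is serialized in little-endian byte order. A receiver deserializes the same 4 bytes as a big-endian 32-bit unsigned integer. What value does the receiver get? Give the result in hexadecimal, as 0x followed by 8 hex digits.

0xC83E72E3

3815915208 in 32-bit hexadecimal is 0xE3723EC8.
Stored little-endian, the bytes at ascending addresses are C8 3E 72 E3.
Read back as big-endian, the last byte is least significant, giving 0xC83E72E3.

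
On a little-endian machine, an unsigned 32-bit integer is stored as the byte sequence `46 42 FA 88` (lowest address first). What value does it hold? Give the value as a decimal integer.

In little-endian order the low byte comes first in memory.
Reassemble most-significant byte first: 88 FA 42 46 → 0x88FA4246.
0x88FA4246 = 2298102342.

2298102342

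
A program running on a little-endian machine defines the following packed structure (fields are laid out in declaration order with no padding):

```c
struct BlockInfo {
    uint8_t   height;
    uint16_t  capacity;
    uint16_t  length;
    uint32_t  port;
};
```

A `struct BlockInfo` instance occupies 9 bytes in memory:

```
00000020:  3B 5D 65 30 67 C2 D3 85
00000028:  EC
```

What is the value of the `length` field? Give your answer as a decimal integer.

26416

`length` follows `height` (1 B), `capacity` (2 B), so it starts at offset 1 + 2 = 3 and occupies 2 bytes.
Bytes at offsets 3..4: 30 67.
Little-endian stores the least-significant byte at the lowest address.
Reassemble most-significant byte first: 67 30 → 0x6730.
0x6730 = 26416.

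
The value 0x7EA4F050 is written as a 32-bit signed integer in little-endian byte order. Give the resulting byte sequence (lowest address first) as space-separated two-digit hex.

50 F0 A4 7E

Split into bytes (most-significant first): 7E A4 F0 50.
Little-endian: lowest address holds the least-significant byte.
So at ascending addresses the bytes are 50 F0 A4 7E.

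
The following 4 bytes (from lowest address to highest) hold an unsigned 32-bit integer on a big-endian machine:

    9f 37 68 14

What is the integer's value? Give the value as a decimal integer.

2671208468

In big-endian order the high byte comes first in memory.
The bytes are already most-significant first: 0x9F376814.
0x9F376814 = 2671208468.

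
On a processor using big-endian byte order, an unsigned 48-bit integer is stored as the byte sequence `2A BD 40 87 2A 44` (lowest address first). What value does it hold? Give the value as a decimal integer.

Big-endian: lowest address holds the most-significant byte.
The bytes are already most-significant first: 0x2ABD40872A44.
0x2ABD40872A44 = 46992319785540.

46992319785540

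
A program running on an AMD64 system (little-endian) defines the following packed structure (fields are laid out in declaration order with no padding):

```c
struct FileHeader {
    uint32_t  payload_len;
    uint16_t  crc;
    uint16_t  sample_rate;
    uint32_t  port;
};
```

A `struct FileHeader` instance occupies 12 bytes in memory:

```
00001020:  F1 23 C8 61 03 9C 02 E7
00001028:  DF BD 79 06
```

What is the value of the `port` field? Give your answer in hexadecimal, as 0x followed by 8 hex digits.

`port` follows `payload_len` (4 B), `crc` (2 B), `sample_rate` (2 B), so it starts at offset 4 + 2 + 2 = 8 and occupies 4 bytes.
Bytes at offsets 8..11: DF BD 79 06.
Little-endian stores the least-significant byte at the lowest address.
Reassemble most-significant byte first: 06 79 BD DF → 0x0679BDDF.

0x0679BDDF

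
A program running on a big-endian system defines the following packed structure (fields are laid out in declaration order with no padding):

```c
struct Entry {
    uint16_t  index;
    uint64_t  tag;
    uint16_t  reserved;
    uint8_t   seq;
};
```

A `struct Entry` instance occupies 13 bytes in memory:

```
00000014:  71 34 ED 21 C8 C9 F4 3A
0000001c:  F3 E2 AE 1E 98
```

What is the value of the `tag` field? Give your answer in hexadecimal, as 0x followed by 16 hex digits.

0xED21C8C9F43AF3E2

`tag` follows `index` (2 bytes), so it starts at byte offset 2 and occupies 8 bytes.
Bytes at offsets 2..9: ED 21 C8 C9 F4 3A F3 E2.
Big-endian stores the most-significant byte at the lowest address.
The bytes are already most-significant first: 0xED21C8C9F43AF3E2.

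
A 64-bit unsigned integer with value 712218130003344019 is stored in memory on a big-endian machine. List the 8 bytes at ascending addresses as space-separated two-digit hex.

712218130003344019 in hexadecimal, padded to 64 bits, is 0x09E24E9DA1713A93.
Split into bytes (most-significant first): 09 E2 4E 9D A1 71 3A 93.
Big-endian stores the most-significant byte at the lowest address.
So the memory order matches the most-significant-first order: 09 E2 4E 9D A1 71 3A 93.

09 E2 4E 9D A1 71 3A 93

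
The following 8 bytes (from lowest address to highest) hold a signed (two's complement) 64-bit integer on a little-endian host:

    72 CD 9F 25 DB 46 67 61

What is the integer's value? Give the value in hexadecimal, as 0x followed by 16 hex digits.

0x616746DB259FCD72

Little-endian stores the least-significant byte at the lowest address.
Reassemble most-significant byte first: 61 67 46 DB 25 9F CD 72 → 0x616746DB259FCD72.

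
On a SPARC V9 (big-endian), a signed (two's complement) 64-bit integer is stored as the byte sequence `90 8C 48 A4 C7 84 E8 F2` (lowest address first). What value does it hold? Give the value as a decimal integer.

Big-endian stores the most-significant byte at the lowest address.
The bytes are already most-significant first: 0x908C48A4C784E8F2.
Top bit is set, so as a signed 64-bit value this is 0x908C48A4C784E8F2 − 2^64 = -8030964162949224206.

-8030964162949224206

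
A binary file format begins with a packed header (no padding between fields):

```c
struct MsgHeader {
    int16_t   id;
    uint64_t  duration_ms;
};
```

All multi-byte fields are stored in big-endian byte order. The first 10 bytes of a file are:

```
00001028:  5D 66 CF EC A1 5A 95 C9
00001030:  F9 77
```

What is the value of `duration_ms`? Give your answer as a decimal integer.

`duration_ms` follows `id` (2 bytes), so it starts at byte offset 2 and occupies 8 bytes.
Bytes at offsets 2..9: CF EC A1 5A 95 C9 F9 77.
Big-endian stores the most-significant byte at the lowest address.
The bytes are already most-significant first: 0xCFECA15A95C9F977.
0xCFECA15A95C9F977 = 14982527470786967927.

14982527470786967927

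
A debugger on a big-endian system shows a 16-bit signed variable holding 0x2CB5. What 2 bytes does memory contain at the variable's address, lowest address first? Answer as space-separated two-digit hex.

Split into bytes (most-significant first): 2C B5.
Big-endian: lowest address holds the most-significant byte.
So the memory order matches the most-significant-first order: 2C B5.

2C B5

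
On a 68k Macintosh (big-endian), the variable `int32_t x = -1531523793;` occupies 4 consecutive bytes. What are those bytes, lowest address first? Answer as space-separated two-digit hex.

A4 B6 CD 2F

Two's complement of -1531523793 in 32 bits: 1531523793 = 0x5B4932D1; invert → 0xA4B6CD2E; add 1 → 0xA4B6CD2F.
Split into bytes (most-significant first): A4 B6 CD 2F.
In big-endian order the high byte comes first in memory.
So the memory order matches the most-significant-first order: A4 B6 CD 2F.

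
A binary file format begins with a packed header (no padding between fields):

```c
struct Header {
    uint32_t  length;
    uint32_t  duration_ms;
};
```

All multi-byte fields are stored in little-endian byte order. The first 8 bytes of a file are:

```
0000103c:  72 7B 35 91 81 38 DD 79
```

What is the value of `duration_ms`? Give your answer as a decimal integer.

`duration_ms` follows `length` (4 bytes), so it starts at byte offset 4 and occupies 4 bytes.
Bytes at offsets 4..7: 81 38 DD 79.
Little-endian: lowest address holds the least-significant byte.
Reassemble most-significant byte first: 79 DD 38 81 → 0x79DD3881.
0x79DD3881 = 2044541057.

2044541057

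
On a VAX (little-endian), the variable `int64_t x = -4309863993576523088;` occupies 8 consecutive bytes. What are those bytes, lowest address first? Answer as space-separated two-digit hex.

B0 FA 9F 50 88 49 30 C4

Two's complement of -4309863993576523088 in 64 bits: 4309863993576523088 = 0x3BCFB677AF600550; invert → 0xC4304988509FFAAF; add 1 → 0xC4304988509FFAB0.
Split into bytes (most-significant first): C4 30 49 88 50 9F FA B0.
Little-endian: lowest address holds the least-significant byte.
So at ascending addresses the bytes are B0 FA 9F 50 88 49 30 C4.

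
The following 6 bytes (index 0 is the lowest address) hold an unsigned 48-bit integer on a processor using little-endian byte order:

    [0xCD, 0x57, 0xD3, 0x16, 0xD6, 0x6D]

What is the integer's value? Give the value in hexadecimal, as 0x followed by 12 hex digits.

Little-endian stores the least-significant byte at the lowest address.
Reassemble most-significant byte first: 6D D6 16 D3 57 CD → 0x6DD616D357CD.

0x6DD616D357CD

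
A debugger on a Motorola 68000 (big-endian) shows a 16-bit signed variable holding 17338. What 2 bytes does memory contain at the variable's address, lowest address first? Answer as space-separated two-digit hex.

17338 in hexadecimal, padded to 16 bits, is 0x43BA.
Split into bytes (most-significant first): 43 BA.
Big-endian stores the most-significant byte at the lowest address.
So the memory order matches the most-significant-first order: 43 BA.

43 BA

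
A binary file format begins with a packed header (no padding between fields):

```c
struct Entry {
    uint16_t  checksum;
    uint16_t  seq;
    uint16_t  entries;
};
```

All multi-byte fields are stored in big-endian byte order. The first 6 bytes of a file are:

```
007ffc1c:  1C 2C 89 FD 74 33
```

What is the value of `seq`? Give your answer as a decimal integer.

`seq` follows `checksum` (2 bytes), so it starts at byte offset 2 and occupies 2 bytes.
Bytes at offsets 2..3: 89 FD.
In big-endian order the high byte comes first in memory.
The bytes are already most-significant first: 0x89FD.
0x89FD = 35325.

35325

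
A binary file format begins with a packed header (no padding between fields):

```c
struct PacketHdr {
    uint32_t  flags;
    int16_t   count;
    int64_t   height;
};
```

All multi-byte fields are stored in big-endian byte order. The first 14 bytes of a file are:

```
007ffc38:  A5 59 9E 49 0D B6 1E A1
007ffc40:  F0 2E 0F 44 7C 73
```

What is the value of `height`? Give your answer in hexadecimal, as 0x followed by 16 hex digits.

0x1EA1F02E0F447C73

`height` follows `flags` (4 B), `count` (2 B), so it starts at offset 4 + 2 = 6 and occupies 8 bytes.
Bytes at offsets 6..13: 1E A1 F0 2E 0F 44 7C 73.
In big-endian order the high byte comes first in memory.
The bytes are already most-significant first: 0x1EA1F02E0F447C73.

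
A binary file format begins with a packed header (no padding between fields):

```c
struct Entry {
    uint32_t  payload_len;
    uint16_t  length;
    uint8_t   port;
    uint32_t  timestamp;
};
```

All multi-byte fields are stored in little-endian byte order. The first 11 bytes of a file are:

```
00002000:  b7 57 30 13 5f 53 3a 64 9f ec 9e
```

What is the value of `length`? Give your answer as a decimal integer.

`length` follows `payload_len` (4 bytes), so it starts at byte offset 4 and occupies 2 bytes.
Bytes at offsets 4..5: 5F 53.
In little-endian order the low byte comes first in memory.
Reassemble most-significant byte first: 53 5F → 0x535F.
0x535F = 21343.

21343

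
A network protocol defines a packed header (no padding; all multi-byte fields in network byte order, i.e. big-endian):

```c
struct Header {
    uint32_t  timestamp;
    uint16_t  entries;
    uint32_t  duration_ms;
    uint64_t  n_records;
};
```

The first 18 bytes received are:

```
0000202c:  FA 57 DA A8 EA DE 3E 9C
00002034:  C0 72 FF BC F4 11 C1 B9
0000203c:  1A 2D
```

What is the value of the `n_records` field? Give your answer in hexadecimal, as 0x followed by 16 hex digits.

`n_records` follows `timestamp` (4 B), `entries` (2 B), `duration_ms` (4 B), so it starts at offset 4 + 2 + 4 = 10 and occupies 8 bytes.
Bytes at offsets 10..17: FF BC F4 11 C1 B9 1A 2D.
Big-endian: lowest address holds the most-significant byte.
The bytes are already most-significant first: 0xFFBCF411C1B91A2D.

0xFFBCF411C1B91A2D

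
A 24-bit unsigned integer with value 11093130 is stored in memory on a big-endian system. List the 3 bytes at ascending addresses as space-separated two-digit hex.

11093130 in hexadecimal, padded to 24 bits, is 0xA9448A.
Split into bytes (most-significant first): A9 44 8A.
In big-endian order the high byte comes first in memory.
So the memory order matches the most-significant-first order: A9 44 8A.

A9 44 8A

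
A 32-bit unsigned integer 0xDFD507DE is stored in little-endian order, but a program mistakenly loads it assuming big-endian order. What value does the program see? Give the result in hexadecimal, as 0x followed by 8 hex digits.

0xDE07D5DF

Stored little-endian, the bytes at ascending addresses are DE 07 D5 DF.
Read back as big-endian, the last byte is least significant, giving 0xDE07D5DF.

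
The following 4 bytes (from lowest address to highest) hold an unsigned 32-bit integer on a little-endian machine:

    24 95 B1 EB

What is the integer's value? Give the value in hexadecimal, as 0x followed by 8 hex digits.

0xEBB19524

In little-endian order the low byte comes first in memory.
Reassemble most-significant byte first: EB B1 95 24 → 0xEBB19524.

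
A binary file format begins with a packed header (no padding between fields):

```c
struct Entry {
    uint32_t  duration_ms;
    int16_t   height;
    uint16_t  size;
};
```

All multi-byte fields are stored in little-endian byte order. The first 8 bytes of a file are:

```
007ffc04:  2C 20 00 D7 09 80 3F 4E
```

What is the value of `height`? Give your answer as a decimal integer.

-32759

`height` follows `duration_ms` (4 bytes), so it starts at byte offset 4 and occupies 2 bytes.
Bytes at offsets 4..5: 09 80.
Little-endian: lowest address holds the least-significant byte.
Reassemble most-significant byte first: 80 09 → 0x8009.
Top bit is set, so as a signed 16-bit value this is 0x8009 − 2^16 = -32759.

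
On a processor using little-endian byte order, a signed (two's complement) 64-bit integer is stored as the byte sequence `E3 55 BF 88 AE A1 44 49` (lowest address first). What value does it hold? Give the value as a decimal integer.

5279522434175686115

Little-endian stores the least-significant byte at the lowest address.
Reassemble most-significant byte first: 49 44 A1 AE 88 BF 55 E3 → 0x4944A1AE88BF55E3.
0x4944A1AE88BF55E3 = 5279522434175686115.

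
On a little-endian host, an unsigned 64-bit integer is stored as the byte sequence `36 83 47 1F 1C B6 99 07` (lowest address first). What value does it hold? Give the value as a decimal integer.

547669061602345782

Little-endian stores the least-significant byte at the lowest address.
Reassemble most-significant byte first: 07 99 B6 1C 1F 47 83 36 → 0x0799B61C1F478336.
0x0799B61C1F478336 = 547669061602345782.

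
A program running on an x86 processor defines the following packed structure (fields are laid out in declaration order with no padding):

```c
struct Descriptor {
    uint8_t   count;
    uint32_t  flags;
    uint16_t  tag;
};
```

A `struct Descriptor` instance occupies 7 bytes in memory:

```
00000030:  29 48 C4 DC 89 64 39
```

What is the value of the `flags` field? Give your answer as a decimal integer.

`flags` follows `count` (1 byte), so it starts at byte offset 1 and occupies 4 bytes.
Bytes at offsets 1..4: 48 C4 DC 89.
Little-endian stores the least-significant byte at the lowest address.
Reassemble most-significant byte first: 89 DC C4 48 → 0x89DCC448.
0x89DCC448 = 2312946760.

2312946760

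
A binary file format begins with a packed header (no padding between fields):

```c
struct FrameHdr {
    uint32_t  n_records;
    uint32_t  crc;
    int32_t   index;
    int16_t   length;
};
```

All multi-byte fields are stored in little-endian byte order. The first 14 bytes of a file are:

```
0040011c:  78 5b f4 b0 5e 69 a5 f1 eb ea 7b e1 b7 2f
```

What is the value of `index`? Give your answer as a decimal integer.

`index` follows `n_records` (4 B), `crc` (4 B), so it starts at offset 4 + 4 = 8 and occupies 4 bytes.
Bytes at offsets 8..11: EB EA 7B E1.
Little-endian: lowest address holds the least-significant byte.
Reassemble most-significant byte first: E1 7B EA EB → 0xE17BEAEB.
Top bit is set, so as a signed 32-bit value this is 0xE17BEAEB − 2^32 = -511972629.

-511972629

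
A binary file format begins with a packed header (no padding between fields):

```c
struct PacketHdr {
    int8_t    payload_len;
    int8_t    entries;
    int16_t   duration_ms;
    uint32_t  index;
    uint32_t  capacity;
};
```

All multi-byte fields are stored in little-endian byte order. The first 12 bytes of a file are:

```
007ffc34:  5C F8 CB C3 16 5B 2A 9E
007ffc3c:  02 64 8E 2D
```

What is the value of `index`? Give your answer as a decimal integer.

`index` follows `payload_len` (1 B), `entries` (1 B), `duration_ms` (2 B), so it starts at offset 1 + 1 + 2 = 4 and occupies 4 bytes.
Bytes at offsets 4..7: 16 5B 2A 9E.
In little-endian order the low byte comes first in memory.
Reassemble most-significant byte first: 9E 2A 5B 16 → 0x9E2A5B16.
0x9E2A5B16 = 2653575958.

2653575958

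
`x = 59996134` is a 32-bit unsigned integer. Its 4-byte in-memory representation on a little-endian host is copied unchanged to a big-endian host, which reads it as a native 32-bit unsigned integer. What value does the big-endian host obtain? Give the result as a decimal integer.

3866596099

59996134 in 32-bit hexadecimal is 0x039377E6.
Stored little-endian, the bytes at ascending addresses are E6 77 93 03.
Read back as big-endian, the last byte is least significant, giving 0xE6779303.
0xE6779303 = 3866596099.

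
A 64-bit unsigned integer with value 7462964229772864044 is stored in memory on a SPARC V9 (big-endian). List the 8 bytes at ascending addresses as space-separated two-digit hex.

7462964229772864044 in hexadecimal, padded to 64 bits, is 0x6791C66D2F0EEA2C.
Split into bytes (most-significant first): 67 91 C6 6D 2F 0E EA 2C.
Big-endian stores the most-significant byte at the lowest address.
So the memory order matches the most-significant-first order: 67 91 C6 6D 2F 0E EA 2C.

67 91 C6 6D 2F 0E EA 2C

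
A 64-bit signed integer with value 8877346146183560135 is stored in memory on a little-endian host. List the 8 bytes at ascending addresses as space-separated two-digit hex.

C7 3B 74 27 49 AB 32 7B

8877346146183560135 in hexadecimal, padded to 64 bits, is 0x7B32AB4927743BC7.
Split into bytes (most-significant first): 7B 32 AB 49 27 74 3B C7.
Little-endian stores the least-significant byte at the lowest address.
So at ascending addresses the bytes are C7 3B 74 27 49 AB 32 7B.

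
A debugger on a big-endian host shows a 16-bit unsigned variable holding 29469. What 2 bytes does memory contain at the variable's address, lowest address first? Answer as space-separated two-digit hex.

73 1D

29469 in hexadecimal, padded to 16 bits, is 0x731D.
Split into bytes (most-significant first): 73 1D.
Big-endian: lowest address holds the most-significant byte.
So the memory order matches the most-significant-first order: 73 1D.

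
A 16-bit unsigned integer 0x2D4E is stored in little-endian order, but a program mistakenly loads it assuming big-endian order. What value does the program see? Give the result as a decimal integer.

Stored little-endian, the bytes at ascending addresses are 4E 2D.
Read back as big-endian, the last byte is least significant, giving 0x4E2D.
0x4E2D = 20013.

20013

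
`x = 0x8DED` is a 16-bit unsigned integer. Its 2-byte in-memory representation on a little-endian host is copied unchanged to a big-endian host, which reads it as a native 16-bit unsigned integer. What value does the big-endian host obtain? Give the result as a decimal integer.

60813

Stored little-endian, the bytes at ascending addresses are ED 8D.
Read back as big-endian, the last byte is least significant, giving 0xED8D.
0xED8D = 60813.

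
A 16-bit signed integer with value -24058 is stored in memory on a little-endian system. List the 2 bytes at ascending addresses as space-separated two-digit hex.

06 A2

Two's complement of -24058 in 16 bits: 24058 = 0x5DFA; invert → 0xA205; add 1 → 0xA206.
Split into bytes (most-significant first): A2 06.
In little-endian order the low byte comes first in memory.
So at ascending addresses the bytes are 06 A2.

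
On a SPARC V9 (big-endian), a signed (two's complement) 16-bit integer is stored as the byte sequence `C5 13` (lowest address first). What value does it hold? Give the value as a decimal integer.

-15085

In big-endian order the high byte comes first in memory.
The bytes are already most-significant first: 0xC513.
Top bit is set, so as a signed 16-bit value this is 0xC513 − 2^16 = -15085.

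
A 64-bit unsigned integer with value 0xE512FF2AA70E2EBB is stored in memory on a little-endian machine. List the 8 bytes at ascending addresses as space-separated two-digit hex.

Split into bytes (most-significant first): E5 12 FF 2A A7 0E 2E BB.
Little-endian: lowest address holds the least-significant byte.
So at ascending addresses the bytes are BB 2E 0E A7 2A FF 12 E5.

BB 2E 0E A7 2A FF 12 E5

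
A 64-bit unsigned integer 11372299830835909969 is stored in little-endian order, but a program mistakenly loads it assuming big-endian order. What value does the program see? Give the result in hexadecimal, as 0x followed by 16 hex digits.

0x519535707186D29D

11372299830835909969 in 64-bit hexadecimal is 0x9DD2867170359551.
Stored little-endian, the bytes at ascending addresses are 51 95 35 70 71 86 D2 9D.
Read back as big-endian, the last byte is least significant, giving 0x519535707186D29D.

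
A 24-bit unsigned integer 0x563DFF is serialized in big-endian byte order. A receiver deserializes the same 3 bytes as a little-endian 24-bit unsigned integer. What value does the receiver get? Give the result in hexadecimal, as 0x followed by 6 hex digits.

0xFF3D56

Stored big-endian, the bytes at ascending addresses are 56 3D FF.
Read back as little-endian, the first byte is least significant, giving 0xFF3D56.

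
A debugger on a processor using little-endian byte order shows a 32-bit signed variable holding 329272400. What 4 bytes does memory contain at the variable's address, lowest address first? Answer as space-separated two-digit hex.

50 4C A0 13

329272400 in hexadecimal, padded to 32 bits, is 0x13A04C50.
Split into bytes (most-significant first): 13 A0 4C 50.
In little-endian order the low byte comes first in memory.
So at ascending addresses the bytes are 50 4C A0 13.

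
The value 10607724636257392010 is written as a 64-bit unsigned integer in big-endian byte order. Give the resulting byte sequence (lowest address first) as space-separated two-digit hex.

93 36 35 5A C3 48 15 8A

10607724636257392010 in hexadecimal, padded to 64 bits, is 0x9336355AC348158A.
Split into bytes (most-significant first): 93 36 35 5A C3 48 15 8A.
Big-endian: lowest address holds the most-significant byte.
So the memory order matches the most-significant-first order: 93 36 35 5A C3 48 15 8A.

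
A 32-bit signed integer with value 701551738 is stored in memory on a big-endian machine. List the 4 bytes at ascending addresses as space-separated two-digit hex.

701551738 in hexadecimal, padded to 32 bits, is 0x29D0D47A.
Split into bytes (most-significant first): 29 D0 D4 7A.
Big-endian stores the most-significant byte at the lowest address.
So the memory order matches the most-significant-first order: 29 D0 D4 7A.

29 D0 D4 7A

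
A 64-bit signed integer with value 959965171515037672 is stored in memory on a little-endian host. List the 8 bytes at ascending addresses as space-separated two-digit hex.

E8 97 E6 C4 3C 7B 52 0D

959965171515037672 in hexadecimal, padded to 64 bits, is 0x0D527B3CC4E697E8.
Split into bytes (most-significant first): 0D 52 7B 3C C4 E6 97 E8.
Little-endian: lowest address holds the least-significant byte.
So at ascending addresses the bytes are E8 97 E6 C4 3C 7B 52 0D.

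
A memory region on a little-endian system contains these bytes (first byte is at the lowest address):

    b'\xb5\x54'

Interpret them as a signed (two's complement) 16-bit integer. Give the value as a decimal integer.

21685

Little-endian stores the least-significant byte at the lowest address.
Reassemble most-significant byte first: 54 B5 → 0x54B5.
0x54B5 = 21685.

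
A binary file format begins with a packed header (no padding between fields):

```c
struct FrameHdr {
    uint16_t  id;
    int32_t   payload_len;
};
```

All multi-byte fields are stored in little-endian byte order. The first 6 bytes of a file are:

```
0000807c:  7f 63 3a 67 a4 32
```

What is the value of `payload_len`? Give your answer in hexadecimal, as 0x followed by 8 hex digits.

`payload_len` follows `id` (2 bytes), so it starts at byte offset 2 and occupies 4 bytes.
Bytes at offsets 2..5: 3A 67 A4 32.
Little-endian stores the least-significant byte at the lowest address.
Reassemble most-significant byte first: 32 A4 67 3A → 0x32A4673A.

0x32A4673A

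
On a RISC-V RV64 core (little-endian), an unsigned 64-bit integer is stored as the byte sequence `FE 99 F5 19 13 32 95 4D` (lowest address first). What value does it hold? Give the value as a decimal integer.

5590429570071632382

Little-endian: lowest address holds the least-significant byte.
Reassemble most-significant byte first: 4D 95 32 13 19 F5 99 FE → 0x4D95321319F599FE.
0x4D95321319F599FE = 5590429570071632382.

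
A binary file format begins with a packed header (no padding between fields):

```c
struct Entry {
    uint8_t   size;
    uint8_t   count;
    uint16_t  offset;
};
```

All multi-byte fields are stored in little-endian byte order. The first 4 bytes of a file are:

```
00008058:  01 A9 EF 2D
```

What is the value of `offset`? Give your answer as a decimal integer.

`offset` follows `size` (1 B), `count` (1 B), so it starts at offset 1 + 1 = 2 and occupies 2 bytes.
Bytes at offsets 2..3: EF 2D.
Little-endian: lowest address holds the least-significant byte.
Reassemble most-significant byte first: 2D EF → 0x2DEF.
0x2DEF = 11759.

11759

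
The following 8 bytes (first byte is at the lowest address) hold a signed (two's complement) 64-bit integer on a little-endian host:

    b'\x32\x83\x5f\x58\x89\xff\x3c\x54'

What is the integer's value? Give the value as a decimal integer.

6070007363146842930

Little-endian: lowest address holds the least-significant byte.
Reassemble most-significant byte first: 54 3C FF 89 58 5F 83 32 → 0x543CFF89585F8332.
0x543CFF89585F8332 = 6070007363146842930.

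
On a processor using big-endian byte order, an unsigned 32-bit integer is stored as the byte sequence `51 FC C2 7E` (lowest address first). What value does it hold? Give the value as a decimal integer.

In big-endian order the high byte comes first in memory.
The bytes are already most-significant first: 0x51FCC27E.
0x51FCC27E = 1375519358.

1375519358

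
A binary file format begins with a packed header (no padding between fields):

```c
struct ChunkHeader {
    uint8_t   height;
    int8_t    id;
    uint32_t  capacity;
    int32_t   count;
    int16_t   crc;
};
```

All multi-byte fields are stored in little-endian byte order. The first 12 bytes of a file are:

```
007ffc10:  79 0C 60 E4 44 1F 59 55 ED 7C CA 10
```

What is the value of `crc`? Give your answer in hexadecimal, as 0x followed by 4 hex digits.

0x10CA

`crc` follows `height` (1 B), `id` (1 B), `capacity` (4 B), `count` (4 B), so it starts at offset 1 + 1 + 4 + 4 = 10 and occupies 2 bytes.
Bytes at offsets 10..11: CA 10.
Little-endian: lowest address holds the least-significant byte.
Reassemble most-significant byte first: 10 CA → 0x10CA.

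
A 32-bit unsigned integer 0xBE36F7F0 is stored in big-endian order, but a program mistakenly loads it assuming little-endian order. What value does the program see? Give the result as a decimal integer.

Stored big-endian, the bytes at ascending addresses are BE 36 F7 F0.
Read back as little-endian, the first byte is least significant, giving 0xF0F736BE.
0xF0F736BE = 4042733246.

4042733246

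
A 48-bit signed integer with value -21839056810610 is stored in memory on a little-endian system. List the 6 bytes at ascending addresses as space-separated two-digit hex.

Two's complement of -21839056810610 in 48 bits: 21839056810610 = 0x13DCCD393272; invert → 0xEC2332C6CD8D; add 1 → 0xEC2332C6CD8E.
Split into bytes (most-significant first): EC 23 32 C6 CD 8E.
In little-endian order the low byte comes first in memory.
So at ascending addresses the bytes are 8E CD C6 32 23 EC.

8E CD C6 32 23 EC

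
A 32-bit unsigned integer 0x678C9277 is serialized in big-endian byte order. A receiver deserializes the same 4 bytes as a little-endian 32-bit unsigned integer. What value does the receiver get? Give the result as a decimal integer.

2006092903

Stored big-endian, the bytes at ascending addresses are 67 8C 92 77.
Read back as little-endian, the first byte is least significant, giving 0x77928C67.
0x77928C67 = 2006092903.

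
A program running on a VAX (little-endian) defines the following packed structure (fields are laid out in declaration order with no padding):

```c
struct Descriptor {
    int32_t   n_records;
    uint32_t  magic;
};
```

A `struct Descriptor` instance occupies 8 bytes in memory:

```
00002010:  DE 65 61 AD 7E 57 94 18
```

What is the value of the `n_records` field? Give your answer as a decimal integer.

-1386125858

`n_records` is the first field, at byte offset 0, occupying 4 bytes.
Bytes at offsets 0..3: DE 65 61 AD.
In little-endian order the low byte comes first in memory.
Reassemble most-significant byte first: AD 61 65 DE → 0xAD6165DE.
Top bit is set, so as a signed 32-bit value this is 0xAD6165DE − 2^32 = -1386125858.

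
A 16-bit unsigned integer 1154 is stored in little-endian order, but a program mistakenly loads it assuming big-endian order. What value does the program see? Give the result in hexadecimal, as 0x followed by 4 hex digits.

1154 in 16-bit hexadecimal is 0x0482.
Stored little-endian, the bytes at ascending addresses are 82 04.
Read back as big-endian, the last byte is least significant, giving 0x8204.

0x8204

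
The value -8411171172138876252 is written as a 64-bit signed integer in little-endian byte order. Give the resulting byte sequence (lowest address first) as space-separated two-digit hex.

A4 02 A8 1B 62 84 45 8B

Two's complement of -8411171172138876252 in 64 bits: 8411171172138876252 = 0x74BA7B9DE457FD5C; invert → 0x8B4584621BA802A3; add 1 → 0x8B4584621BA802A4.
Split into bytes (most-significant first): 8B 45 84 62 1B A8 02 A4.
Little-endian stores the least-significant byte at the lowest address.
So at ascending addresses the bytes are A4 02 A8 1B 62 84 45 8B.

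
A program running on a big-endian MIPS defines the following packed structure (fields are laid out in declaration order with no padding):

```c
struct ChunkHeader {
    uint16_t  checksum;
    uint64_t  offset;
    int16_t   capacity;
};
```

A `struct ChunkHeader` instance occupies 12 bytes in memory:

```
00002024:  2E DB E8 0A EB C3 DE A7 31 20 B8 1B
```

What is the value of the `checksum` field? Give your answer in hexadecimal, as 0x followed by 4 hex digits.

`checksum` is the first field, at byte offset 0, occupying 2 bytes.
Bytes at offsets 0..1: 2E DB.
Big-endian stores the most-significant byte at the lowest address.
The bytes are already most-significant first: 0x2EDB.

0x2EDB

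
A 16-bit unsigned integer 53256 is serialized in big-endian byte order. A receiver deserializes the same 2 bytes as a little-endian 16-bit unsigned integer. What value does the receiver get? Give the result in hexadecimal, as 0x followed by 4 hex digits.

0x08D0

53256 in 16-bit hexadecimal is 0xD008.
Stored big-endian, the bytes at ascending addresses are D0 08.
Read back as little-endian, the first byte is least significant, giving 0x08D0.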